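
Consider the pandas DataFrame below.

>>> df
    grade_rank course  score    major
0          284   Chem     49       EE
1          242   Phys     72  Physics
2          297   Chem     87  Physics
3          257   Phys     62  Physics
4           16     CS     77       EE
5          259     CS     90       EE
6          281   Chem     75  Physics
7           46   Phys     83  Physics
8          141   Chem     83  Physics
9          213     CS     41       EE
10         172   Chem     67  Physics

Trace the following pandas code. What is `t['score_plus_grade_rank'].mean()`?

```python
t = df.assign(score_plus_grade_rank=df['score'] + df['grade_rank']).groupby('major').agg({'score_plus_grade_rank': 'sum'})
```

add column score_plus_grade_rank = df['score'] + df['grade_rank']:
    grade_rank course  score    major  score_plus_grade_rank
0          284   Chem     49       EE                    333
1          242   Phys     72  Physics                    314
2          297   Chem     87  Physics                    384
3          257   Phys     62  Physics                    319
4           16     CS     77       EE                     93
5          259     CS     90       EE                    349
6          281   Chem     75  Physics                    356
7           46   Phys     83  Physics                    129
8          141   Chem     83  Physics                    224
9          213     CS     41       EE                    254
10         172   Chem     67  Physics                    239
group by major, sum of score_plus_grade_rank:
         score_plus_grade_rank
major                         
EE                        1029
Physics                   1965

1497.0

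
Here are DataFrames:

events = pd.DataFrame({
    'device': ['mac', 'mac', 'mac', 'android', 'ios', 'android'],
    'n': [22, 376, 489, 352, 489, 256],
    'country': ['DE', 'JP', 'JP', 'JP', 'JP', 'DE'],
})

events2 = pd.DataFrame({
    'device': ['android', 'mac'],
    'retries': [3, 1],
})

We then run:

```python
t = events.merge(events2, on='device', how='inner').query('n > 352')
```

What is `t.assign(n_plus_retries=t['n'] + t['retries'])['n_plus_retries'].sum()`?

merge on 'device' (how='inner') → 5 rows:
    device    n country  retries
0      mac   22      DE        1
1      mac  376      JP        1
2      mac  489      JP        1
3  android  352      JP        3
4  android  256      DE        3
filter rows where n > 352:
  device    n country  retries
1    mac  376      JP        1
2    mac  489      JP        1
add column n_plus_retries = t['n'] + t['retries']:
  device    n country  retries  n_plus_retries
1    mac  376      JP        1             377
2    mac  489      JP        1             490
sum of column 'n_plus_retries' → 867

867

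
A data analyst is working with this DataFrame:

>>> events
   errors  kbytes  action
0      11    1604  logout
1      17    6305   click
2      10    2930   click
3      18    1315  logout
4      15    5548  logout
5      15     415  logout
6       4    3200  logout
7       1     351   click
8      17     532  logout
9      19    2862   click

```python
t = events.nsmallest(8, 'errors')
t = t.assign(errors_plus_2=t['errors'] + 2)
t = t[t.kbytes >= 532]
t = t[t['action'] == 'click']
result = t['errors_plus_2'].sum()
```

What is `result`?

take 8 rows with smallest errors:
   errors  kbytes  action
7       1     351   click
6       4    3200  logout
2      10    2930   click
0      11    1604  logout
4      15    5548  logout
5      15     415  logout
1      17    6305   click
8      17     532  logout
add column errors_plus_2 = t['errors'] + 2:
   errors  kbytes  action  errors_plus_2
7       1     351   click              3
6       4    3200  logout              6
2      10    2930   click             12
0      11    1604  logout             13
4      15    5548  logout             17
5      15     415  logout             17
1      17    6305   click             19
8      17     532  logout             19
filter rows where kbytes >= 532:
   errors  kbytes  action  errors_plus_2
6       4    3200  logout              6
2      10    2930   click             12
0      11    1604  logout             13
4      15    5548  logout             17
1      17    6305   click             19
8      17     532  logout             19
filter rows where action == 'click':
   errors  kbytes action  errors_plus_2
2      10    2930  click             12
1      17    6305  click             19

31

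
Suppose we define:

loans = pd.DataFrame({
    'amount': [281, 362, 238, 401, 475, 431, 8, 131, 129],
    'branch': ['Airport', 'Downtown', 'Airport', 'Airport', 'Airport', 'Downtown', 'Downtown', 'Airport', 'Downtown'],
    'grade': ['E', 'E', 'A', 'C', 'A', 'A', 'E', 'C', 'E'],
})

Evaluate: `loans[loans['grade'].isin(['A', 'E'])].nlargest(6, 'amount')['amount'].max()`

475

filter rows where grade in ['A', 'E']:
   amount    branch grade
0     281   Airport     E
1     362  Downtown     E
2     238   Airport     A
4     475   Airport     A
5     431  Downtown     A
6       8  Downtown     E
8     129  Downtown     E
take 6 rows with largest amount:
   amount    branch grade
4     475   Airport     A
5     431  Downtown     A
1     362  Downtown     E
0     281   Airport     E
2     238   Airport     A
8     129  Downtown     E
Then the max of column 'amount': 475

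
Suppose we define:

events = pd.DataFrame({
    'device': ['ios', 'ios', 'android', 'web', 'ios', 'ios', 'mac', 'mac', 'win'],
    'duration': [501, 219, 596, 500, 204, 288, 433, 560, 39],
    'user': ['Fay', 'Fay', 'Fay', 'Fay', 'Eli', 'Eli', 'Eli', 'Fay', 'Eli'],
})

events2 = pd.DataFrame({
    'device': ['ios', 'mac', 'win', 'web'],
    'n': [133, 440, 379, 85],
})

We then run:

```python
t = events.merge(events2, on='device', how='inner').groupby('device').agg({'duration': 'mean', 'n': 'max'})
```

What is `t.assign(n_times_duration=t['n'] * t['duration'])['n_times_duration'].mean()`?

79010.0

merge on 'device' (how='inner') → 8 rows:
  device  duration user    n
0    ios       501  Fay  133
1    ios       219  Fay  133
2    web       500  Fay   85
3    ios       204  Eli  133
4    ios       288  Eli  133
5    mac       433  Eli  440
6    mac       560  Fay  440
7    win        39  Eli  379
group by device: mean(duration), max(n):
        duration    n
device               
ios        303.0  133
mac        496.5  440
web        500.0   85
win         39.0  379
add column n_times_duration = t['n'] * t['duration']:
        duration    n  n_times_duration
device                                 
ios        303.0  133           40299.0
mac        496.5  440          218460.0
web        500.0   85           42500.0
win         39.0  379           14781.0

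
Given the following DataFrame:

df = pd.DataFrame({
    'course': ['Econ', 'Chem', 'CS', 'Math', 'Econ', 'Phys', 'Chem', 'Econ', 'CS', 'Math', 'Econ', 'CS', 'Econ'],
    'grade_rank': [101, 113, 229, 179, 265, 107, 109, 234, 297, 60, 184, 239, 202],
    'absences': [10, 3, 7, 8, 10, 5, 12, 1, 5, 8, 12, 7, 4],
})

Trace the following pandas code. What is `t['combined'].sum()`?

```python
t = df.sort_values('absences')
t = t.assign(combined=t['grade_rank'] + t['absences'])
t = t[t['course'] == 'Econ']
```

1023

sort by absences:
   course  grade_rank  absences
7    Econ         234         1
1    Chem         113         3
12   Econ         202         4
5    Phys         107         5
8      CS         297         5
2      CS         229         7
11     CS         239         7
3    Math         179         8
9    Math          60         8
0    Econ         101        10
4    Econ         265        10
6    Chem         109        12
10   Econ         184        12
add column combined = t['grade_rank'] + t['absences']:
   course  grade_rank  absences  combined
7    Econ         234         1       235
1    Chem         113         3       116
12   Econ         202         4       206
5    Phys         107         5       112
8      CS         297         5       302
2      CS         229         7       236
11     CS         239         7       246
3    Math         179         8       187
9    Math          60         8        68
0    Econ         101        10       111
4    Econ         265        10       275
6    Chem         109        12       121
10   Econ         184        12       196
filter rows where course == 'Econ':
   course  grade_rank  absences  combined
7    Econ         234         1       235
12   Econ         202         4       206
0    Econ         101        10       111
4    Econ         265        10       275
10   Econ         184        12       196
Then the sum of column 'combined': 1023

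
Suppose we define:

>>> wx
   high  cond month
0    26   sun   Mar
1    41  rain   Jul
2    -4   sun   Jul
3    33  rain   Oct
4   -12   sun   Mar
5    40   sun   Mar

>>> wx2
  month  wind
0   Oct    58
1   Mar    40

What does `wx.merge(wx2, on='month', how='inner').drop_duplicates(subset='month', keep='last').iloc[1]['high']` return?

40

merge on 'month' (how='inner') → 4 rows:
   high  cond month  wind
0    26   sun   Mar    40
1    33  rain   Oct    58
2   -12   sun   Mar    40
3    40   sun   Mar    40
drop duplicate month (keep=last):
   high  cond month  wind
1    33  rain   Oct    58
3    40   sun   Mar    40
Taking the value at position 1, column 'high' gives 40.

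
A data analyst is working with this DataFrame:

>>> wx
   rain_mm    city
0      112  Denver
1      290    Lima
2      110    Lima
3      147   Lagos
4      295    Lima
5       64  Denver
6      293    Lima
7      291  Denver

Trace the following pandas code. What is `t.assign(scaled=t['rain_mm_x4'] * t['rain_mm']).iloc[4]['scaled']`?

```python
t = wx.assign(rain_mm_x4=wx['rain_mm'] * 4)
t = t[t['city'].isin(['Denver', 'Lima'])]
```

16384

add column rain_mm_x4 = wx['rain_mm'] * 4:
   rain_mm    city  rain_mm_x4
0      112  Denver         448
1      290    Lima        1160
2      110    Lima         440
3      147   Lagos         588
4      295    Lima        1180
5       64  Denver         256
6      293    Lima        1172
7      291  Denver        1164
filter rows where city in ['Denver', 'Lima']:
   rain_mm    city  rain_mm_x4
0      112  Denver         448
1      290    Lima        1160
2      110    Lima         440
4      295    Lima        1180
5       64  Denver         256
6      293    Lima        1172
7      291  Denver        1164
add column scaled = t['rain_mm_x4'] * t['rain_mm']:
   rain_mm    city  rain_mm_x4  scaled
0      112  Denver         448   50176
1      290    Lima        1160  336400
2      110    Lima         440   48400
4      295    Lima        1180  348100
5       64  Denver         256   16384
6      293    Lima        1172  343396
7      291  Denver        1164  338724
Finally, value at position 4, column 'scaled' = 16384.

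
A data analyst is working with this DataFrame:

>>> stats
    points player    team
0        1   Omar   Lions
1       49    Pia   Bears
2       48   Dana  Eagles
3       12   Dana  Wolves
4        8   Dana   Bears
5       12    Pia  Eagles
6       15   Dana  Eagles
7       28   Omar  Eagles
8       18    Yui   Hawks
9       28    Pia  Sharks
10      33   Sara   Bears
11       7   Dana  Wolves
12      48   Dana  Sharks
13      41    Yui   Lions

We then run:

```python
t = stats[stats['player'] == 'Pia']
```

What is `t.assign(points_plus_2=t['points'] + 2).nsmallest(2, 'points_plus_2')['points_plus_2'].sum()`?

44

filter rows where player == 'Pia':
   points player    team
1      49    Pia   Bears
5      12    Pia  Eagles
9      28    Pia  Sharks
add column points_plus_2 = t['points'] + 2:
   points player    team  points_plus_2
1      49    Pia   Bears             51
5      12    Pia  Eagles             14
9      28    Pia  Sharks             30
take 2 rows with smallest points_plus_2:
   points player    team  points_plus_2
5      12    Pia  Eagles             14
9      28    Pia  Sharks             30
So sum() = 44.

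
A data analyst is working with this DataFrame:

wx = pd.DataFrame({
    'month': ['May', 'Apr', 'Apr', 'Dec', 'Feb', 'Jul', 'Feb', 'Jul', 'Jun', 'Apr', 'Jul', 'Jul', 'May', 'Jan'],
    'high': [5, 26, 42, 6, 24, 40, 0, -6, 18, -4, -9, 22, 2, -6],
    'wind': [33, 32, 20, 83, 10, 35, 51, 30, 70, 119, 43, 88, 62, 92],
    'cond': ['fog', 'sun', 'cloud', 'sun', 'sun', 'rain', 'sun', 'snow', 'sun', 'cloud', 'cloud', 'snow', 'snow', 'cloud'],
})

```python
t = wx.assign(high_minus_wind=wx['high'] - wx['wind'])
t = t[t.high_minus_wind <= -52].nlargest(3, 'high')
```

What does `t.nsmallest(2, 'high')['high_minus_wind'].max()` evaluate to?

-52

add column high_minus_wind = wx['high'] - wx['wind']:
   month  high  wind   cond  high_minus_wind
0    May     5    33    fog              -28
1    Apr    26    32    sun               -6
2    Apr    42    20  cloud               22
3    Dec     6    83    sun              -77
4    Feb    24    10    sun               14
5    Jul    40    35   rain                5
6    Feb     0    51    sun              -51
7    Jul    -6    30   snow              -36
8    Jun    18    70    sun              -52
9    Apr    -4   119  cloud             -123
10   Jul    -9    43  cloud              -52
11   Jul    22    88   snow              -66
12   May     2    62   snow              -60
13   Jan    -6    92  cloud              -98
filter rows where high_minus_wind <= -52:
   month  high  wind   cond  high_minus_wind
3    Dec     6    83    sun              -77
8    Jun    18    70    sun              -52
9    Apr    -4   119  cloud             -123
10   Jul    -9    43  cloud              -52
11   Jul    22    88   snow              -66
12   May     2    62   snow              -60
13   Jan    -6    92  cloud              -98
take 3 rows with largest high:
   month  high  wind  cond  high_minus_wind
11   Jul    22    88  snow              -66
8    Jun    18    70   sun              -52
3    Dec     6    83   sun              -77
take 2 rows with smallest high:
  month  high  wind cond  high_minus_wind
3   Dec     6    83  sun              -77
8   Jun    18    70  sun              -52
Taking the max of column 'high_minus_wind' gives -52.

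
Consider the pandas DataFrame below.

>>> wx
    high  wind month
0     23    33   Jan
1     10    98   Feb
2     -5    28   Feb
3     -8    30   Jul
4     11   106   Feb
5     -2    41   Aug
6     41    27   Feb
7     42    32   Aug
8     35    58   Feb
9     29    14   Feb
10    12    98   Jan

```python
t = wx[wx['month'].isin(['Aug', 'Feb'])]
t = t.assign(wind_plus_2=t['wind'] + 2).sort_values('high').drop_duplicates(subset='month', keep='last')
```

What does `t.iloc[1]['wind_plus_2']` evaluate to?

filter rows where month in ['Aug', 'Feb']:
   high  wind month
1    10    98   Feb
2    -5    28   Feb
4    11   106   Feb
5    -2    41   Aug
6    41    27   Feb
7    42    32   Aug
8    35    58   Feb
9    29    14   Feb
add column wind_plus_2 = t['wind'] + 2:
   high  wind month  wind_plus_2
1    10    98   Feb          100
2    -5    28   Feb           30
4    11   106   Feb          108
5    -2    41   Aug           43
6    41    27   Feb           29
7    42    32   Aug           34
8    35    58   Feb           60
9    29    14   Feb           16
sort by high:
   high  wind month  wind_plus_2
2    -5    28   Feb           30
5    -2    41   Aug           43
1    10    98   Feb          100
4    11   106   Feb          108
9    29    14   Feb           16
8    35    58   Feb           60
6    41    27   Feb           29
7    42    32   Aug           34
drop duplicate month (keep=last):
   high  wind month  wind_plus_2
6    41    27   Feb           29
7    42    32   Aug           34

34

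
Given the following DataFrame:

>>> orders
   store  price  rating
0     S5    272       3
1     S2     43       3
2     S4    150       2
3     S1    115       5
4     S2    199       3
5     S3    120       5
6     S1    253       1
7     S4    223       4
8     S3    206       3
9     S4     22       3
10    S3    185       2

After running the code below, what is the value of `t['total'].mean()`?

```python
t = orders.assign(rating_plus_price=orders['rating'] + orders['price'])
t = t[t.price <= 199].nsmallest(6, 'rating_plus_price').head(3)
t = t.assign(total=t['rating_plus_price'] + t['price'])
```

123.666666667

add column rating_plus_price = orders['rating'] + orders['price']:
   store  price  rating  rating_plus_price
0     S5    272       3                275
1     S2     43       3                 46
2     S4    150       2                152
3     S1    115       5                120
4     S2    199       3                202
5     S3    120       5                125
6     S1    253       1                254
7     S4    223       4                227
8     S3    206       3                209
9     S4     22       3                 25
10    S3    185       2                187
filter rows where price <= 199:
   store  price  rating  rating_plus_price
1     S2     43       3                 46
2     S4    150       2                152
3     S1    115       5                120
4     S2    199       3                202
5     S3    120       5                125
9     S4     22       3                 25
10    S3    185       2                187
take 6 rows with smallest rating_plus_price:
   store  price  rating  rating_plus_price
9     S4     22       3                 25
1     S2     43       3                 46
3     S1    115       5                120
5     S3    120       5                125
2     S4    150       2                152
10    S3    185       2                187
take first 3 rows:
  store  price  rating  rating_plus_price
9    S4     22       3                 25
1    S2     43       3                 46
3    S1    115       5                120
add column total = t['rating_plus_price'] + t['price']:
  store  price  rating  rating_plus_price  total
9    S4     22       3                 25     47
1    S2     43       3                 46     89
3    S1    115       5                120    235
Hence 123.666666667.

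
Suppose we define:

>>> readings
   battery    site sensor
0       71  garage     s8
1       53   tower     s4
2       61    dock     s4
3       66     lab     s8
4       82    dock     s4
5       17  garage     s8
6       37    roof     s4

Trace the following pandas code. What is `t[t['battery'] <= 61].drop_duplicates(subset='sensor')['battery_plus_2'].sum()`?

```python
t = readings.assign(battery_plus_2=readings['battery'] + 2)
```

add column battery_plus_2 = readings['battery'] + 2:
   battery    site sensor  battery_plus_2
0       71  garage     s8              73
1       53   tower     s4              55
2       61    dock     s4              63
3       66     lab     s8              68
4       82    dock     s4              84
5       17  garage     s8              19
6       37    roof     s4              39
filter rows where battery <= 61:
   battery    site sensor  battery_plus_2
1       53   tower     s4              55
2       61    dock     s4              63
5       17  garage     s8              19
6       37    roof     s4              39
drop duplicate sensor (keep=first):
   battery    site sensor  battery_plus_2
1       53   tower     s4              55
5       17  garage     s8              19

74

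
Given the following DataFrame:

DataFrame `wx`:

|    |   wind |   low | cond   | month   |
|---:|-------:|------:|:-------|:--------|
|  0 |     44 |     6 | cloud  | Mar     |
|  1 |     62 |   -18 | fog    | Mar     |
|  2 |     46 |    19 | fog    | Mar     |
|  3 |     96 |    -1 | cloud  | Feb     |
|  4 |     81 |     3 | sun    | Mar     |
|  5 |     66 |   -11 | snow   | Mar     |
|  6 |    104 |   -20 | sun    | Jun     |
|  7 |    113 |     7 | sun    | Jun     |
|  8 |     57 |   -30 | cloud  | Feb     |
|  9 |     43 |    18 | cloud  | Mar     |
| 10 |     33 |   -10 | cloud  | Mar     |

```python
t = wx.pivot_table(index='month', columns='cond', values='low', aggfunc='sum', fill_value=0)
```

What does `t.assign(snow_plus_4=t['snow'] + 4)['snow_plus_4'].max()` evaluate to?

4

pivot: rows=month, cols=cond, sum(low):
cond   cloud  fog  snow  sun
month                       
Feb      -31    0     0    0
Jun        0    0     0  -13
Mar       14    1   -11    3
add column snow_plus_4 = t['snow'] + 4:
cond   cloud  fog  snow  sun  snow_plus_4
month                                    
Feb      -31    0     0    0            4
Jun        0    0     0  -13            4
Mar       14    1   -11    3           -7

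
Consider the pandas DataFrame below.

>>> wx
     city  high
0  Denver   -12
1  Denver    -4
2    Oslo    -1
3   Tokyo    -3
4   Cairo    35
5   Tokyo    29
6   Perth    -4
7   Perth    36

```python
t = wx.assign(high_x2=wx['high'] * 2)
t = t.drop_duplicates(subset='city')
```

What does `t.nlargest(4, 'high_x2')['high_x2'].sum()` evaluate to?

54

add column high_x2 = wx['high'] * 2:
     city  high  high_x2
0  Denver   -12      -24
1  Denver    -4       -8
2    Oslo    -1       -2
3   Tokyo    -3       -6
4   Cairo    35       70
5   Tokyo    29       58
6   Perth    -4       -8
7   Perth    36       72
drop duplicate city (keep=first):
     city  high  high_x2
0  Denver   -12      -24
2    Oslo    -1       -2
3   Tokyo    -3       -6
4   Cairo    35       70
6   Perth    -4       -8
take 4 rows with largest high_x2:
    city  high  high_x2
4  Cairo    35       70
2   Oslo    -1       -2
3  Tokyo    -3       -6
6  Perth    -4       -8
Hence 54.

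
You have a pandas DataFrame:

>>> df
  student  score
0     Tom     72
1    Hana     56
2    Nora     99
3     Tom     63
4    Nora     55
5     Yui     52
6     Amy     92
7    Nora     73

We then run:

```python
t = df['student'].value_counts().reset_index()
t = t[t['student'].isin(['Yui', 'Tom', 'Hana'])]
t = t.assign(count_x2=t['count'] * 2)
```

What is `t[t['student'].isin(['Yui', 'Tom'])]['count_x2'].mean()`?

value_counts of student:
student
Nora    3
Tom     2
Hana    1
Yui     1
Amy     1
Name: count, dtype: int64
reset_index():
  student  count
0    Nora      3
1     Tom      2
2    Hana      1
3     Yui      1
4     Amy      1
filter rows where student in ['Yui', 'Tom', 'Hana']:
  student  count
1     Tom      2
2    Hana      1
3     Yui      1
add column count_x2 = t['count'] * 2:
  student  count  count_x2
1     Tom      2         4
2    Hana      1         2
3     Yui      1         2
filter rows where student in ['Yui', 'Tom']:
  student  count  count_x2
1     Tom      2         4
3     Yui      1         2

3.0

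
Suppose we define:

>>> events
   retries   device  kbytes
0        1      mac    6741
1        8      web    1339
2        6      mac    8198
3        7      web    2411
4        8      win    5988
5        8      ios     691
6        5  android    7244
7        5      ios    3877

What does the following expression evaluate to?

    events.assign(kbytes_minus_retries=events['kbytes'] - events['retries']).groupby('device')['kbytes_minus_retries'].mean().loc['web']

add column kbytes_minus_retries = events['kbytes'] - events['retries']:
   retries   device  kbytes  kbytes_minus_retries
0        1      mac    6741                  6740
1        8      web    1339                  1331
2        6      mac    8198                  8192
3        7      web    2411                  2404
4        8      win    5988                  5980
5        8      ios     691                   683
6        5  android    7244                  7239
7        5      ios    3877                  3872
group by device, mean of kbytes_minus_retries:
device
android    7239.0
ios        2277.5
mac        7466.0
web        1867.5
win        5980.0
Name: kbytes_minus_retries, dtype: float64
So loc['web'] = 1867.5.

1867.5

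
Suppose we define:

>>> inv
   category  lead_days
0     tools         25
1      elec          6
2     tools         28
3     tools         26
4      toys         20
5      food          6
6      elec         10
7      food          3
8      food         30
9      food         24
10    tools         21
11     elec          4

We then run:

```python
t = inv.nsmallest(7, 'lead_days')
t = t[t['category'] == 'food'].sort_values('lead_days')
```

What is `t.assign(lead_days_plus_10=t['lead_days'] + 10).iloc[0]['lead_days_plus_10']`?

13

take 7 rows with smallest lead_days:
   category  lead_days
7      food          3
11     elec          4
1      elec          6
5      food          6
6      elec         10
4      toys         20
10    tools         21
filter rows where category == 'food':
  category  lead_days
7     food          3
5     food          6
sort by lead_days:
  category  lead_days
7     food          3
5     food          6
add column lead_days_plus_10 = t['lead_days'] + 10:
  category  lead_days  lead_days_plus_10
7     food          3                 13
5     food          6                 16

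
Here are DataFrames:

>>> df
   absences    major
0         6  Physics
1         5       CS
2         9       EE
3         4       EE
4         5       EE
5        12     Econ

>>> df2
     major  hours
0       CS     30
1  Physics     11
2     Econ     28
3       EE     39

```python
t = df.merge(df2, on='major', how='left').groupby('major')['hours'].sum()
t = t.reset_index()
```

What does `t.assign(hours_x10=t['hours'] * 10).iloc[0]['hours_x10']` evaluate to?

300

merge on 'major' (how='left') → 6 rows:
   absences    major  hours
0         6  Physics     11
1         5       CS     30
2         9       EE     39
3         4       EE     39
4         5       EE     39
5        12     Econ     28
group by major, sum of hours:
major
CS          30
EE         117
Econ        28
Physics     11
Name: hours, dtype: int64
reset_index():
     major  hours
0       CS     30
1       EE    117
2     Econ     28
3  Physics     11
add column hours_x10 = t['hours'] * 10:
     major  hours  hours_x10
0       CS     30        300
1       EE    117       1170
2     Econ     28        280
3  Physics     11        110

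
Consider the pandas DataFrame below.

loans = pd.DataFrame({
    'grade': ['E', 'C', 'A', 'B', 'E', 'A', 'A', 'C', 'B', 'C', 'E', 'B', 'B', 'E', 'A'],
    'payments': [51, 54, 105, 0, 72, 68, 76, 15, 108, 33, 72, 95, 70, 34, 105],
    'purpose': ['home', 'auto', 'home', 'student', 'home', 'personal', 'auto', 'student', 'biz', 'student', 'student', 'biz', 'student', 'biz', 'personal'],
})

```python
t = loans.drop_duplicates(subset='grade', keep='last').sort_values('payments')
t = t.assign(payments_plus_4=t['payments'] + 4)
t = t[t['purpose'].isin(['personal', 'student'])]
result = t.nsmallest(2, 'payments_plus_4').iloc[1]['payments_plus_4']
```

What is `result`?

74

drop duplicate grade (keep=last):
   grade  payments   purpose
9      C        33   student
12     B        70   student
13     E        34       biz
14     A       105  personal
sort by payments:
   grade  payments   purpose
9      C        33   student
13     E        34       biz
12     B        70   student
14     A       105  personal
add column payments_plus_4 = t['payments'] + 4:
   grade  payments   purpose  payments_plus_4
9      C        33   student               37
13     E        34       biz               38
12     B        70   student               74
14     A       105  personal              109
filter rows where purpose in ['personal', 'student']:
   grade  payments   purpose  payments_plus_4
9      C        33   student               37
12     B        70   student               74
14     A       105  personal              109
take 2 rows with smallest payments_plus_4:
   grade  payments  purpose  payments_plus_4
9      C        33  student               37
12     B        70  student               74
Hence 74.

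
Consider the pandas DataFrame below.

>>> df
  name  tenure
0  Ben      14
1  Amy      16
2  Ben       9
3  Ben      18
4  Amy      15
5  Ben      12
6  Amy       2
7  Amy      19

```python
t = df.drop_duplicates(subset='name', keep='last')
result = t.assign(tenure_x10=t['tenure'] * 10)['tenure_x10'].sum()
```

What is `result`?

drop duplicate name (keep=last):
  name  tenure
5  Ben      12
7  Amy      19
add column tenure_x10 = t['tenure'] * 10:
  name  tenure  tenure_x10
5  Ben      12         120
7  Amy      19         190

310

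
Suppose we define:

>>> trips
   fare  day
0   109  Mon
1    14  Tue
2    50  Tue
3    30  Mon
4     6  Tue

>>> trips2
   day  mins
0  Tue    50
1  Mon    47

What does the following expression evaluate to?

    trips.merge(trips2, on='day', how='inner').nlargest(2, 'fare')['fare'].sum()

merge on 'day' (how='inner') → 5 rows:
   fare  day  mins
0   109  Mon    47
1    14  Tue    50
2    50  Tue    50
3    30  Mon    47
4     6  Tue    50
take 2 rows with largest fare:
   fare  day  mins
0   109  Mon    47
2    50  Tue    50
So sum() = 159.

159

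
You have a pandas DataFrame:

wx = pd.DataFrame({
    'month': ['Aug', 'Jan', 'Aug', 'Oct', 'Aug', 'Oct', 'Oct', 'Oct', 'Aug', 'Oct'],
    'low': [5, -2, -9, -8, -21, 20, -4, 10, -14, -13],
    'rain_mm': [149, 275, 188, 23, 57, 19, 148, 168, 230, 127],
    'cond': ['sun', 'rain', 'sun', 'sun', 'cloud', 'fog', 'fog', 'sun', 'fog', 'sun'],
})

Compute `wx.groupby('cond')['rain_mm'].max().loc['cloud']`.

57

group by cond, max of rain_mm:
cond
cloud     57
fog      230
rain     275
sun      188
Name: rain_mm, dtype: int64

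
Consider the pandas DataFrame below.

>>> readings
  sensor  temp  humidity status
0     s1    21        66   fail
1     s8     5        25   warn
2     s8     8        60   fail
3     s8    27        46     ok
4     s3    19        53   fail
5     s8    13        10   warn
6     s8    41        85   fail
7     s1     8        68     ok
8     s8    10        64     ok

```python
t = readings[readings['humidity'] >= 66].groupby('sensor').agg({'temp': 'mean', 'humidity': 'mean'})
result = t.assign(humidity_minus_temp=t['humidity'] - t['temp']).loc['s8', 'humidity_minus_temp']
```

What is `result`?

filter rows where humidity >= 66:
  sensor  temp  humidity status
0     s1    21        66   fail
6     s8    41        85   fail
7     s1     8        68     ok
group by sensor: mean(temp), mean(humidity):
        temp  humidity
sensor                
s1      14.5      67.0
s8      41.0      85.0
add column humidity_minus_temp = t['humidity'] - t['temp']:
        temp  humidity  humidity_minus_temp
sensor                                     
s1      14.5      67.0                 52.5
s8      41.0      85.0                 44.0
So loc['s8', 'humidity_minus_temp'] = 44.0.

44.0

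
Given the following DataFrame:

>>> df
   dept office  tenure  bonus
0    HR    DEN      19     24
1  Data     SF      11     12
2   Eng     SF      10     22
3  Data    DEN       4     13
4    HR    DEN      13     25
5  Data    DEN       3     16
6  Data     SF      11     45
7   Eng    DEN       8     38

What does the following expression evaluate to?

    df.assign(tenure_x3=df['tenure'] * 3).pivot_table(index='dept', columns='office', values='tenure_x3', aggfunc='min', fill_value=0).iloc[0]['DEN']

add column tenure_x3 = df['tenure'] * 3:
   dept office  tenure  bonus  tenure_x3
0    HR    DEN      19     24         57
1  Data     SF      11     12         33
2   Eng     SF      10     22         30
3  Data    DEN       4     13         12
4    HR    DEN      13     25         39
5  Data    DEN       3     16          9
6  Data     SF      11     45         33
7   Eng    DEN       8     38         24
pivot: rows=dept, cols=office, min(tenure_x3):
office  DEN  SF
dept           
Data      9  33
Eng      24  30
HR       39   0
Hence 9.

9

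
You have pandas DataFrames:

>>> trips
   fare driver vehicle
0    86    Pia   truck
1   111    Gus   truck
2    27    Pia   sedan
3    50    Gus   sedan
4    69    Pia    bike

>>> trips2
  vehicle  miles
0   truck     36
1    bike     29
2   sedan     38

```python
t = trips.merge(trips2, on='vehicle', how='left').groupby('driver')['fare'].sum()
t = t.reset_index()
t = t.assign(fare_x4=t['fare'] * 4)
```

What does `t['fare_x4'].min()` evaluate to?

merge on 'vehicle' (how='left') → 5 rows:
   fare driver vehicle  miles
0    86    Pia   truck     36
1   111    Gus   truck     36
2    27    Pia   sedan     38
3    50    Gus   sedan     38
4    69    Pia    bike     29
group by driver, sum of fare:
driver
Gus    161
Pia    182
Name: fare, dtype: int64
reset_index():
  driver  fare
0    Gus   161
1    Pia   182
add column fare_x4 = t['fare'] * 4:
  driver  fare  fare_x4
0    Gus   161      644
1    Pia   182      728

644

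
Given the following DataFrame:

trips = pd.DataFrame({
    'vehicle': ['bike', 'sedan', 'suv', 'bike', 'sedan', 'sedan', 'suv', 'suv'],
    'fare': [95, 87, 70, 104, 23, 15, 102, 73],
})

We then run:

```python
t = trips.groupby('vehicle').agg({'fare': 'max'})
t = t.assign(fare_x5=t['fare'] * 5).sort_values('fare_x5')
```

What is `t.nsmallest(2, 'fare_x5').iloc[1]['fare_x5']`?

510

group by vehicle, max of fare:
         fare
vehicle      
bike      104
sedan      87
suv       102
add column fare_x5 = t['fare'] * 5:
         fare  fare_x5
vehicle               
bike      104      520
sedan      87      435
suv       102      510
sort by fare_x5:
         fare  fare_x5
vehicle               
sedan      87      435
suv       102      510
bike      104      520
take 2 rows with smallest fare_x5:
         fare  fare_x5
vehicle               
sedan      87      435
suv       102      510
Finally, value at position 1, column 'fare_x5' = 510.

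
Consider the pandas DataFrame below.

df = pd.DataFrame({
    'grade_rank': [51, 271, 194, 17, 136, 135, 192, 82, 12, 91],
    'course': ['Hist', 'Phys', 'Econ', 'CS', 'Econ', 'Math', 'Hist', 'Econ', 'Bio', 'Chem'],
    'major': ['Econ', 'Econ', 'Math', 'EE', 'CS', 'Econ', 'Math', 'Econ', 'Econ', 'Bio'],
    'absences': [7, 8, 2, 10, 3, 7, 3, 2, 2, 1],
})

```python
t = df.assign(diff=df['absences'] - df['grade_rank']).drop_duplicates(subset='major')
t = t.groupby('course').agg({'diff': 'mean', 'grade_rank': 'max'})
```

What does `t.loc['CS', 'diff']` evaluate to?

add column diff = df['absences'] - df['grade_rank']:
   grade_rank course major  absences  diff
0          51   Hist  Econ         7   -44
1         271   Phys  Econ         8  -263
2         194   Econ  Math         2  -192
3          17     CS    EE        10    -7
4         136   Econ    CS         3  -133
5         135   Math  Econ         7  -128
6         192   Hist  Math         3  -189
7          82   Econ  Econ         2   -80
8          12    Bio  Econ         2   -10
9          91   Chem   Bio         1   -90
drop duplicate major (keep=first):
   grade_rank course major  absences  diff
0          51   Hist  Econ         7   -44
2         194   Econ  Math         2  -192
3          17     CS    EE        10    -7
4         136   Econ    CS         3  -133
9          91   Chem   Bio         1   -90
group by course: mean(diff), max(grade_rank):
         diff  grade_rank
course                   
CS       -7.0          17
Chem    -90.0          91
Econ   -162.5         194
Hist    -44.0          51
Then the value at row 'CS', column 'diff': -7.0

-7.0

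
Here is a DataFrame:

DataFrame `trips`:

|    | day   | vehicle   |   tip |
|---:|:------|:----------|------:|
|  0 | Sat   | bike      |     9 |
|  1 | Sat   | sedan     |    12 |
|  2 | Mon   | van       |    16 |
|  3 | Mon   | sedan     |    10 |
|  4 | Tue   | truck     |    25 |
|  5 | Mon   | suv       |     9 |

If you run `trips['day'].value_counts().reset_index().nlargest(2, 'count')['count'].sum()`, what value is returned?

5

value_counts of day:
day
Mon    3
Sat    2
Tue    1
Name: count, dtype: int64
reset_index():
   day  count
0  Mon      3
1  Sat      2
2  Tue      1
take 2 rows with largest count:
   day  count
0  Mon      3
1  Sat      2
Then the sum of column 'count': 5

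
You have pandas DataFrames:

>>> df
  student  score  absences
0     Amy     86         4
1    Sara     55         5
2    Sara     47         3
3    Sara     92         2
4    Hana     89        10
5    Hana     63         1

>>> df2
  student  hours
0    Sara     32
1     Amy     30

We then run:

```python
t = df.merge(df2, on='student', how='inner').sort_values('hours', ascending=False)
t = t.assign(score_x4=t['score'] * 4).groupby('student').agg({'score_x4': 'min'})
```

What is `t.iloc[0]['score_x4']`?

merge on 'student' (how='inner') → 4 rows:
  student  score  absences  hours
0     Amy     86         4     30
1    Sara     55         5     32
2    Sara     47         3     32
3    Sara     92         2     32
sort by hours descending:
  student  score  absences  hours
1    Sara     55         5     32
2    Sara     47         3     32
3    Sara     92         2     32
0     Amy     86         4     30
add column score_x4 = t['score'] * 4:
  student  score  absences  hours  score_x4
1    Sara     55         5     32       220
2    Sara     47         3     32       188
3    Sara     92         2     32       368
0     Amy     86         4     30       344
group by student, min of score_x4:
         score_x4
student          
Amy           344
Sara          188
Hence 344.

344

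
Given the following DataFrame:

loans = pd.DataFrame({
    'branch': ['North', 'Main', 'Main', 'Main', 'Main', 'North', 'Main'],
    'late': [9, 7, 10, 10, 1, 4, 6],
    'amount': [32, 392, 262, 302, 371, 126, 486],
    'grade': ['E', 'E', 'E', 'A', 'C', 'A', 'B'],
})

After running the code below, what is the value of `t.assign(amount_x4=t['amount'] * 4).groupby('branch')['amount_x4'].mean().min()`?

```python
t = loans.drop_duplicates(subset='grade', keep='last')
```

504.0

drop duplicate grade (keep=last):
  branch  late  amount grade
2   Main    10     262     E
4   Main     1     371     C
5  North     4     126     A
6   Main     6     486     B
add column amount_x4 = t['amount'] * 4:
  branch  late  amount grade  amount_x4
2   Main    10     262     E       1048
4   Main     1     371     C       1484
5  North     4     126     A        504
6   Main     6     486     B       1944
group by branch, mean of amount_x4:
branch
Main     1492.0
North     504.0
Name: amount_x4, dtype: float64
Hence 504.0.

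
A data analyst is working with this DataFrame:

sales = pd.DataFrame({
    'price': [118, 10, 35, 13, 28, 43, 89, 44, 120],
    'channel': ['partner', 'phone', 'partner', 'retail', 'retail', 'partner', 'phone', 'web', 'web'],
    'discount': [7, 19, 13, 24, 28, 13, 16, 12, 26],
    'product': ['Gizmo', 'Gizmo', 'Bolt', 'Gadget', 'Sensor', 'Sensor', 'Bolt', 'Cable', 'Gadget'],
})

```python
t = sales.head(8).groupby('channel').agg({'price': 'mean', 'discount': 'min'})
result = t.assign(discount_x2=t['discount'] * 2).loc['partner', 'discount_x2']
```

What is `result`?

take first 8 rows:
   price  channel  discount product
0    118  partner         7   Gizmo
1     10    phone        19   Gizmo
2     35  partner        13    Bolt
3     13   retail        24  Gadget
4     28   retail        28  Sensor
5     43  partner        13  Sensor
6     89    phone        16    Bolt
7     44      web        12   Cable
group by channel: mean(price), min(discount):
             price  discount
channel                     
partner  65.333333         7
phone    49.500000        16
retail   20.500000        24
web      44.000000        12
add column discount_x2 = t['discount'] * 2:
             price  discount  discount_x2
channel                                  
partner  65.333333         7           14
phone    49.500000        16           32
retail   20.500000        24           48
web      44.000000        12           24

14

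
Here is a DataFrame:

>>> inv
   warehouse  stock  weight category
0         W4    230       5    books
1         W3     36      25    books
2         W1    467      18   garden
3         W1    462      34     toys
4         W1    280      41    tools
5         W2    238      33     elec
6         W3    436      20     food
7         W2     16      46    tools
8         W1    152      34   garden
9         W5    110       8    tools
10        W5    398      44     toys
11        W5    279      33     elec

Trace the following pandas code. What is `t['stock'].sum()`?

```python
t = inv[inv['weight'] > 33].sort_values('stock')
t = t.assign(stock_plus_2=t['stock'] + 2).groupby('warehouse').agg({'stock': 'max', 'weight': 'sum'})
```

876

filter rows where weight > 33:
   warehouse  stock  weight category
3         W1    462      34     toys
4         W1    280      41    tools
7         W2     16      46    tools
8         W1    152      34   garden
10        W5    398      44     toys
sort by stock:
   warehouse  stock  weight category
7         W2     16      46    tools
8         W1    152      34   garden
4         W1    280      41    tools
10        W5    398      44     toys
3         W1    462      34     toys
add column stock_plus_2 = t['stock'] + 2:
   warehouse  stock  weight category  stock_plus_2
7         W2     16      46    tools            18
8         W1    152      34   garden           154
4         W1    280      41    tools           282
10        W5    398      44     toys           400
3         W1    462      34     toys           464
group by warehouse: max(stock), sum(weight):
           stock  weight
warehouse               
W1           462     109
W2            16      46
W5           398      44
The sum of column 'stock' is 876.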